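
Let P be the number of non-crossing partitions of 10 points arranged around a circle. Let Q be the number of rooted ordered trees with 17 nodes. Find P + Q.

35374466

Non-crossing partitions of an n-element set are counted by C_n; here n = 10. So P = C_10 = 16796.
A rooted plane tree on 17 nodes has 16 edges, and such trees are counted by C_16. So Q = C_16 = 35357670.
P + Q = 16796 + 35357670 = 35374466.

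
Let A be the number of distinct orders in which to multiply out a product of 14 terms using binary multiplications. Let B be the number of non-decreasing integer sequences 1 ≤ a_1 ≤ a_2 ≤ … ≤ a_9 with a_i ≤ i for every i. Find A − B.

738038

Parenthesizations of m factors correspond to full binary trees with m leaves, counted by C_{m−1}; m = 14 gives C_13. So A = C_13 = 742900.
Weakly increasing sequences with a_i ≤ i biject with Dyck paths of semilength 9, so there are C_9. So B = C_9 = 4862.
A − B = 742900 − 4862 = 738038.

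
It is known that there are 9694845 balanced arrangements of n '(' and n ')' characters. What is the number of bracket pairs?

Balanced strings of n bracket-pairs are counted by C_n, and C_15 = 9694845.

15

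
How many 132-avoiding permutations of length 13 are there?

742900

For any fixed pattern of length 3, the pattern-avoiding permutations of [13] number C_13.
C_13 = 742900.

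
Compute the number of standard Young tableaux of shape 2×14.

By the hook-length formula (or a Dyck-path bijection), SYT of shape 2×14 number C_14.
C_14 = 2674440.

2674440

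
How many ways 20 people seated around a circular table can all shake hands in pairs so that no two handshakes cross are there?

16796

With 20 = 2·10 people, non-crossing handshake pairings are non-crossing perfect matchings on a circle, counted by C_10.
C_10 = C(20,10)/11 = 184756/11 = 16796.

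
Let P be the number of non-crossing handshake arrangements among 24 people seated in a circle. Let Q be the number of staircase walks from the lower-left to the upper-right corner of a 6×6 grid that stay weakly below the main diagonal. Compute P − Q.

207880

Non-crossing handshake pairings of 2n people are counted by C_n; 24 people gives n = 12. So P = C_12 = 208012.
Monotone paths in an n×n grid that stay weakly below the diagonal are counted by C_n; here n = 6. So Q = C_6 = 132.
P − Q = 208012 − 132 = 207880.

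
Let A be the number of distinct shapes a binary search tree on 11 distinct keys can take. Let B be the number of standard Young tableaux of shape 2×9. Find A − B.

53924

Binary trees (left/right distinguished) on n nodes are counted by C_n; here n = 11. So A = C_11 = 58786.
By the hook-length formula (or a Dyck-path bijection), SYT of shape 2×9 number C_9. So B = C_9 = 4862.
A − B = 58786 − 4862 = 53924.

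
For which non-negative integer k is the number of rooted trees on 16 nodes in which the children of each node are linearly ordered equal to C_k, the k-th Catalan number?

Rooted ordered (plane) trees on m nodes have m−1 edges and are counted by C_{m−1}; m = 16 gives C_15.

15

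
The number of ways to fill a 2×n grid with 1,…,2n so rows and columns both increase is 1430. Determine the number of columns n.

8

Standard Young tableaux of shape 2×n are counted by C_n; 1430 = C_8.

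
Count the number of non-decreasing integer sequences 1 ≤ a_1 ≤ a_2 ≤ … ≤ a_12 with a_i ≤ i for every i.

208012

Weakly increasing sequences with a_i ≤ i biject with Dyck paths of semilength 12, so there are C_12.
C_12 = C(24,12)/13 = 2704156/13 = 208012.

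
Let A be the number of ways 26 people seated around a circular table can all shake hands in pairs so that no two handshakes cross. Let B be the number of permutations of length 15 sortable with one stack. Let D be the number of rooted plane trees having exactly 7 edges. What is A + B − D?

10437316

With 26 = 2·13 people, non-crossing handshake pairings are non-crossing perfect matchings on a circle, counted by C_13. So A = C_13 = 742900.
Stack-sortable permutations are exactly the 231-avoiding ones, counted by C_n; here n = 15. So B = C_15 = 9694845.
A rooted plane tree with 7 edges has 8 nodes, and the count is C_7. So D = C_7 = 429.
A + B − D = 742900 + 9694845 − 429 = 10437316.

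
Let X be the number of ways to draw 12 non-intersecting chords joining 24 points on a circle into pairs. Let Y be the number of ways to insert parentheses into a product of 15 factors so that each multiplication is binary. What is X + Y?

2882452

Non-crossing perfect matchings of 2n points on a circle are counted by C_n; with 24 points, n = 12. So X = C_12 = 208012.
Bracketing 15 factors into binary products is counted by C_{15−1} = C_14. So Y = C_14 = 2674440.
X + Y = 208012 + 2674440 = 2882452.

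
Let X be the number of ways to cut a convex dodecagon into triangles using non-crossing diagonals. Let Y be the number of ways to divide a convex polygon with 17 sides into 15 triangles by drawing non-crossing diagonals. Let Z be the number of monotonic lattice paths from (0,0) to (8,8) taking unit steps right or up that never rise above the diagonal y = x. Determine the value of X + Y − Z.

The number of triangulations of a 12-gon is the Catalan number C_10 (index = sides − 2). So X = C_10 = 16796.
The number of triangulations of a 17-gon is the Catalan number C_15 (index = sides − 2). So Y = C_15 = 9694845.
Sub-diagonal monotone paths from (0,0) to (8,8) biject with Dyck paths of semilength 8, giving C_8. So Z = C_8 = 1430.
X + Y − Z = 16796 + 9694845 − 1430 = 9710211.

9710211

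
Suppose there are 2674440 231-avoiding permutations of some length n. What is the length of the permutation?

Permutations of [n] avoiding a fixed length-3 pattern are counted by C_n; 2674440 = C_14.

14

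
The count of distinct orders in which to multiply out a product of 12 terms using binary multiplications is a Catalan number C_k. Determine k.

Ways to associate a product of 12 factors correspond to binary trees on 12 leaves, so the count is C_11.

11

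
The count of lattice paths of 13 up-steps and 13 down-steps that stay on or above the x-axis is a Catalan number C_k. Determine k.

Dyck paths of semilength n (length 2n) are counted by C_n; here n = 13.

13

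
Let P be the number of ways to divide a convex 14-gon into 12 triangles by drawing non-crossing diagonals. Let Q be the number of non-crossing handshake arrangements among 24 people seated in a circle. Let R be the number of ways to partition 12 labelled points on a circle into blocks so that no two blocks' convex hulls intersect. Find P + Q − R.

Triangulations of a convex m-gon are counted by C_{m−2}; with m = 14 this is C_12. So P = C_12 = 208012.
With 24 = 2·12 people, non-crossing handshake pairings are non-crossing perfect matchings on a circle, counted by C_12. So Q = C_12 = 208012.
The non-crossing partitions of [12] form a lattice of size C_12. So R = C_12 = 208012.
P + Q − R = 208012 + 208012 − 208012 = 208012.

208012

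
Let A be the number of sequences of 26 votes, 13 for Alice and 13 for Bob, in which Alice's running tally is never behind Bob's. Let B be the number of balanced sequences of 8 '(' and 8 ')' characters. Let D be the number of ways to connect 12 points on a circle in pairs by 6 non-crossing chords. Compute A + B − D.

Reading a vote for the leader as '(' and for the other as ')' turns such a sequence into a balanced string of 13 pairs, so the count is C_13. So A = C_13 = 742900.
With 8 pairs the number of balanced bracket strings is the Catalan number C_8. So B = C_8 = 1430.
Pairing 12 circle points by 6 non-crossing chords gives C_6 matchings. So D = C_6 = 132.
A + B − D = 742900 + 1430 − 132 = 744198.

744198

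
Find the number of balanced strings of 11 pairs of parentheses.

Balanced strings of n pairs of brackets are counted by C_n; here n = 11.
C_11 = C_10 · 2(2·10+1)/(10+2) = 16796 · 42/12 = 58786.

58786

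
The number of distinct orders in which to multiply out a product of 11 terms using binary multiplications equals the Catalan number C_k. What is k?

Bracketing 11 factors into binary products is counted by C_{11−1} = C_10.

10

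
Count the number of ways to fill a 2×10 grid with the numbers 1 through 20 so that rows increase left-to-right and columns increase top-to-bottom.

16796

Standard Young tableaux of shape 2×n are counted by C_n; here n = 10.
C_10 = 16796.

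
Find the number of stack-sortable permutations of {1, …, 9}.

By Knuth's characterisation, the stack-sortable permutations of length 9 are the 231-avoiders, numbering C_9.
C_9 = 4862.

4862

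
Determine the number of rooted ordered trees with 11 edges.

58786

A rooted plane tree with 11 edges has 12 nodes, and the count is C_11.
C_11 = C_10 · 2(2·10+1)/(10+2) = 16796 · 42/12 = 58786.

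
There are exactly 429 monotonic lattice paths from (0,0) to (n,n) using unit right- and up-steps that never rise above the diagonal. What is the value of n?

Such diagonal-avoiding paths in an n×n grid are counted by C_n; 429 = C_7.

7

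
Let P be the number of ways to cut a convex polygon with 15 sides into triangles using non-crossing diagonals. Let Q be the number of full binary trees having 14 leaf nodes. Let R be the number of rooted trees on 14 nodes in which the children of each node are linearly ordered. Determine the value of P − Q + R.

The number of triangulations of a 15-gon is the Catalan number C_13 (index = sides − 2). So P = C_13 = 742900.
Full binary trees with 14 leaves have 14−1 = 13 internal nodes, so there are C_13 of them. So Q = C_13 = 742900.
Rooted ordered (plane) trees on m nodes have m−1 edges and are counted by C_{m−1}; m = 14 gives C_13. So R = C_13 = 742900.
P − Q + R = 742900 − 742900 + 742900 = 742900.

742900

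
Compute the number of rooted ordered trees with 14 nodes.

A rooted plane tree on 14 nodes has 13 edges, and such trees are counted by C_13.
C_13 = 742900.

742900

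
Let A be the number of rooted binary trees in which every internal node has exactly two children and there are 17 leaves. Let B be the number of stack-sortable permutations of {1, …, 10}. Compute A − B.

35340874

Full binary trees with 17 leaves have 17−1 = 16 internal nodes, so there are C_16 of them. So A = C_16 = 35357670.
By Knuth's characterisation, the stack-sortable permutations of length 10 are the 231-avoiders, numbering C_10. So B = C_10 = 16796.
A − B = 35357670 − 16796 = 35340874.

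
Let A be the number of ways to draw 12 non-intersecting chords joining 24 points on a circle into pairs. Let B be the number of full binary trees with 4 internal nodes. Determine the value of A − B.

207998

Pairing 24 circle points by 12 non-crossing chords gives C_12 matchings. So A = C_12 = 208012.
The number of full binary trees on 4 internal nodes is the Catalan number C_4. So B = C_4 = 14.
A − B = 208012 − 14 = 207998.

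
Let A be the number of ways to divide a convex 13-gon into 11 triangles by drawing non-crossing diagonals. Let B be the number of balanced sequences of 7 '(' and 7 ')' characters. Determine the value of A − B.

The number of triangulations of a 13-gon is the Catalan number C_11 (index = sides − 2). So A = C_11 = 58786.
Balanced strings of n pairs of brackets are counted by C_n; here n = 7. So B = C_7 = 429.
A − B = 58786 − 429 = 58357.

58357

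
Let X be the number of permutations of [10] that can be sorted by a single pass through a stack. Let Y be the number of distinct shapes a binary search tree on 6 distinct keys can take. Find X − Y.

16664

By Knuth's characterisation, the stack-sortable permutations of length 10 are the 231-avoiders, numbering C_10. So X = C_10 = 16796.
Rooted binary trees with 6 nodes (each child slot possibly empty) number C_6. So Y = C_6 = 132.
X − Y = 16796 − 132 = 16664.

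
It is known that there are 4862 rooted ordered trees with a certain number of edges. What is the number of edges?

Rooted ordered trees with n edges are counted by C_n. The Catalan number equal to 4862 is C_9.

9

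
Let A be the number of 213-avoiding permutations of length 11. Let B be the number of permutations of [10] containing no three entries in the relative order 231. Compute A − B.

41990

Permutations of [n] avoiding any single length-3 pattern are counted by C_n; here n = 11. So A = C_11 = 58786.
For any fixed pattern of length 3, the pattern-avoiding permutations of [10] number C_10. So B = C_10 = 16796.
A − B = 58786 − 16796 = 41990.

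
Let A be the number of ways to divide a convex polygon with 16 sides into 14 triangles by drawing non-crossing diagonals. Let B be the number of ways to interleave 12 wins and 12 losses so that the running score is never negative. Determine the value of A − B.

Triangulations of a convex m-gon are counted by C_{m−2}; with m = 16 this is C_14. So A = C_14 = 2674440.
Reading a vote for the leader as '(' and for the other as ')' turns such a sequence into a balanced string of 12 pairs, so the count is C_12. So B = C_12 = 208012.
A − B = 2674440 − 208012 = 2466428.

2466428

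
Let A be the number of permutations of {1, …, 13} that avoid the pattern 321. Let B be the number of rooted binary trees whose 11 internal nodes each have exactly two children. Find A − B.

684114

Permutations of [n] avoiding any single length-3 pattern are counted by C_n; here n = 13. So A = C_13 = 742900.
The number of full binary trees on 11 internal nodes is the Catalan number C_11. So B = C_11 = 58786.
A − B = 742900 − 58786 = 684114.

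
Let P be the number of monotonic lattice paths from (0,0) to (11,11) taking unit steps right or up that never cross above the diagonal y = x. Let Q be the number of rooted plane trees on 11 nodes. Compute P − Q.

41990

Monotone paths in an n×n grid that stay weakly below the diagonal are counted by C_n; here n = 11. So P = C_11 = 58786.
Rooted ordered (plane) trees on m nodes have m−1 edges and are counted by C_{m−1}; m = 11 gives C_10. So Q = C_10 = 16796.
P − Q = 58786 − 16796 = 41990.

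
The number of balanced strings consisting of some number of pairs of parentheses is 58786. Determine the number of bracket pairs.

11

Balanced strings of n bracket-pairs are counted by C_n, and C_11 = 58786.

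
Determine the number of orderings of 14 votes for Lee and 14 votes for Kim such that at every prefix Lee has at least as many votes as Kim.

Ballot sequences with n votes each where one side never trails are Dyck words, counted by C_n; here n = 14.
C_14 = C(28,14)/15 = 40116600/15 = 2674440.

2674440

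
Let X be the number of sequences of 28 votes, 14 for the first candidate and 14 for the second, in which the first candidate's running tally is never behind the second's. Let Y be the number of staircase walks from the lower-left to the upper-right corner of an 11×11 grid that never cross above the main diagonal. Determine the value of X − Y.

Reading a vote for the leader as '(' and for the other as ')' turns such a sequence into a balanced string of 14 pairs, so the count is C_14. So X = C_14 = 2674440.
Monotone paths in an n×n grid that stay weakly below the diagonal are counted by C_n; here n = 11. So Y = C_11 = 58786.
X − Y = 2674440 − 58786 = 2615654.

2615654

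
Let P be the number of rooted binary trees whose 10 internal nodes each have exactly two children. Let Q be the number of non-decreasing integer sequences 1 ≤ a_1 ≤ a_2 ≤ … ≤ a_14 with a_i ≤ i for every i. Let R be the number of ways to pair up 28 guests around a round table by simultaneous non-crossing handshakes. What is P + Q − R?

The number of full binary trees on 10 internal nodes is the Catalan number C_10. So P = C_10 = 16796.
Such sub-staircase sequences of length n are counted by C_n; here n = 14. So Q = C_14 = 2674440.
With 28 = 2·14 people, non-crossing handshake pairings are non-crossing perfect matchings on a circle, counted by C_14. So R = C_14 = 2674440.
P + Q − R = 16796 + 2674440 − 2674440 = 16796.

16796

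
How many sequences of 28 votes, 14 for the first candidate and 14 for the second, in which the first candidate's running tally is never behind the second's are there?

Reading a vote for the leader as '(' and for the other as ')' turns such a sequence into a balanced string of 14 pairs, so the count is C_14.
C_14 = C(28,14)/15 = 40116600/15 = 2674440.

2674440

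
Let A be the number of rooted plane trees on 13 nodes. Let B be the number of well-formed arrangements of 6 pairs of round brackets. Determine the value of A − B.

A rooted plane tree on 13 nodes has 12 edges, and such trees are counted by C_12. So A = C_12 = 208012.
With 6 pairs the number of balanced bracket strings is the Catalan number C_6. So B = C_6 = 132.
A − B = 208012 − 132 = 207880.

207880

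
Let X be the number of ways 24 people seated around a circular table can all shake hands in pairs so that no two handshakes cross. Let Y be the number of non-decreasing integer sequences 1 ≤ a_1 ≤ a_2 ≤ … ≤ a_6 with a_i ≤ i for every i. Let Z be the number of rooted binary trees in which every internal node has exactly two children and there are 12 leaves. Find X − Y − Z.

149094

With 24 = 2·12 people, non-crossing handshake pairings are non-crossing perfect matchings on a circle, counted by C_12. So X = C_12 = 208012.
Such sub-staircase sequences of length n are counted by C_n; here n = 6. So Y = C_6 = 132.
A full binary tree with L leaves has L−1 internal nodes and is counted by C_{L−1}; L = 12 gives C_11. So Z = C_11 = 58786.
X − Y − Z = 208012 − 132 − 58786 = 149094.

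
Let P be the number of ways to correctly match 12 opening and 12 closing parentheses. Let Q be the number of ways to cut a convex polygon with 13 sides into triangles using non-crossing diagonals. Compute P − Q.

149226

With 12 pairs the number of balanced bracket strings is the Catalan number C_12. So P = C_12 = 208012.
Triangulations of a convex m-gon are counted by C_{m−2}; with m = 13 this is C_11. So Q = C_11 = 58786.
P − Q = 208012 − 58786 = 149226.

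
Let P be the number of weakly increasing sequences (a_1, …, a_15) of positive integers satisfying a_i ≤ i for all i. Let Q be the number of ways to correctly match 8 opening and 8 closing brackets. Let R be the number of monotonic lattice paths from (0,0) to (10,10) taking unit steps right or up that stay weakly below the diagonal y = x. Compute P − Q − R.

Weakly increasing sequences with a_i ≤ i biject with Dyck paths of semilength 15, so there are C_15. So P = C_15 = 9694845.
Balanced strings of n pairs of brackets are counted by C_n; here n = 8. So Q = C_8 = 1430.
Sub-diagonal monotone paths from (0,0) to (10,10) biject with Dyck paths of semilength 10, giving C_10. So R = C_10 = 16796.
P − Q − R = 9694845 − 1430 − 16796 = 9676619.

9676619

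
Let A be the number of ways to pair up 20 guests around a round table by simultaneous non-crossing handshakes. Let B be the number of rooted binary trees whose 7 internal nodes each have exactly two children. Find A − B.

With 20 = 2·10 people, non-crossing handshake pairings are non-crossing perfect matchings on a circle, counted by C_10. So A = C_10 = 16796.
The number of full binary trees on 7 internal nodes is the Catalan number C_7. So B = C_7 = 429.
A − B = 16796 − 429 = 16367.

16367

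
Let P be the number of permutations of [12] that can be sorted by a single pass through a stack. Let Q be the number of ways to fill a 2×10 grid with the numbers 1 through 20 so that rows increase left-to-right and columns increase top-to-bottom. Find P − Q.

191216

Stack-sortable permutations are exactly the 231-avoiding ones, counted by C_n; here n = 12. So P = C_12 = 208012.
By the hook-length formula (or a Dyck-path bijection), SYT of shape 2×10 number C_10. So Q = C_10 = 16796.
P − Q = 208012 − 16796 = 191216.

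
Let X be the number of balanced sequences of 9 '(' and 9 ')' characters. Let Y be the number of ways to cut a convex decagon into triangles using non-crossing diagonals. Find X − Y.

A balanced arrangement of 9 bracket pairs is a Dyck word of semilength 9, so the count is C_9. So X = C_9 = 4862.
A convex 10-gon is triangulated into 8 triangles, and the number of such triangulations is the Catalan number C_{10−2} = C_8. So Y = C_8 = 1430.
X − Y = 4862 − 1430 = 3432.

3432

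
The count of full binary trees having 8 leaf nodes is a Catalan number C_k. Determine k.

A full binary tree with L leaves has L−1 internal nodes and is counted by C_{L−1}; L = 8 gives C_7.

7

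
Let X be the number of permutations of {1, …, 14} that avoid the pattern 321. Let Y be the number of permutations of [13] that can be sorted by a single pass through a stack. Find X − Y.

1931540

For any fixed pattern of length 3, the pattern-avoiding permutations of [14] number C_14. So X = C_14 = 2674440.
By Knuth's characterisation, the stack-sortable permutations of length 13 are the 231-avoiders, numbering C_13. So Y = C_13 = 742900.
X − Y = 2674440 − 742900 = 1931540.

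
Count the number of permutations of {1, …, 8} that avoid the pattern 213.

1430

Permutations of [n] avoiding any single length-3 pattern are counted by C_n; here n = 8.
C_8 = C(16,8)/9 = 12870/9 = 1430.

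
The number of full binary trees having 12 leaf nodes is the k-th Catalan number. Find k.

11

A full binary tree with L leaves has L−1 internal nodes and is counted by C_{L−1}; L = 12 gives C_11.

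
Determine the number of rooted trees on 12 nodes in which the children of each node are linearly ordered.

58786

Rooted ordered (plane) trees on m nodes have m−1 edges and are counted by C_{m−1}; m = 12 gives C_11.
C_11 = C(22,11)/12 = 705432/12 = 58786.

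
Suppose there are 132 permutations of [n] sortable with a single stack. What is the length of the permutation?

Stack-sortable permutations of [n] are counted by C_n, and C_6 = 132.

6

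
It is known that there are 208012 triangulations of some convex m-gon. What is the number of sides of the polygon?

14

Triangulations of a convex m-gon are counted by C_{m−2}. The Catalan number equal to 208012 is C_12.
So m − 2 = 12, giving m = 14 sides.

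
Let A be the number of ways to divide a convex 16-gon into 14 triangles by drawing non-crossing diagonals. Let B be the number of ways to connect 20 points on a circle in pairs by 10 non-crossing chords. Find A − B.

Triangulations of a convex m-gon are counted by C_{m−2}; with m = 16 this is C_14. So A = C_14 = 2674440.
Non-crossing perfect matchings of 2n points on a circle are counted by C_n; with 20 points, n = 10. So B = C_10 = 16796.
A − B = 2674440 − 16796 = 2657644.

2657644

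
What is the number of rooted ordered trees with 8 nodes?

Rooted ordered (plane) trees on m nodes have m−1 edges and are counted by C_{m−1}; m = 8 gives C_7.
C_7 = 429.

429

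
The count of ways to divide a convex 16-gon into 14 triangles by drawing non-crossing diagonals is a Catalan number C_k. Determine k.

14

The number of triangulations of a 16-gon is the Catalan number C_14 (index = sides − 2).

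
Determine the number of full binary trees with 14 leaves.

A full binary tree with L leaves has L−1 internal nodes and is counted by C_{L−1}; L = 14 gives C_13.
C_13 = C_12 · 2(2·12+1)/(12+2) = 208012 · 50/14 = 742900.

742900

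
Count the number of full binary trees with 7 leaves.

A full binary tree with L leaves has L−1 internal nodes and is counted by C_{L−1}; L = 7 gives C_6.
C_6 = C(12,6)/7 = 924/7 = 132.

132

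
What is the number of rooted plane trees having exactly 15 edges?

Rooted ordered trees with n edges are counted by C_n; here n = 15.
C_15 = 9694845.

9694845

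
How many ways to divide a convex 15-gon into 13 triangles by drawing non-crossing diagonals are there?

742900

The number of triangulations of a 15-gon is the Catalan number C_13 (index = sides − 2).
C_13 = C(26,13)/14 = 10400600/14 = 742900.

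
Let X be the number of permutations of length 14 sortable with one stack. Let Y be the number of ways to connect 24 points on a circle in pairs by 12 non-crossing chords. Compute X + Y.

2882452

By Knuth's characterisation, the stack-sortable permutations of length 14 are the 231-avoiders, numbering C_14. So X = C_14 = 2674440.
Pairing 24 circle points by 12 non-crossing chords gives C_12 matchings. So Y = C_12 = 208012.
X + Y = 2674440 + 208012 = 2882452.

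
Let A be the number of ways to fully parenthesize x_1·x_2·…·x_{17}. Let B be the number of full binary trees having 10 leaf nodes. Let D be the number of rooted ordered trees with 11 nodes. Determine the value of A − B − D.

35336012

Bracketing 17 factors into binary products is counted by C_{17−1} = C_16. So A = C_16 = 35357670.
A full binary tree with L leaves has L−1 internal nodes and is counted by C_{L−1}; L = 10 gives C_9. So B = C_9 = 4862.
A rooted plane tree on 11 nodes has 10 edges, and such trees are counted by C_10. So D = C_10 = 16796.
A − B − D = 35357670 − 4862 − 16796 = 35336012.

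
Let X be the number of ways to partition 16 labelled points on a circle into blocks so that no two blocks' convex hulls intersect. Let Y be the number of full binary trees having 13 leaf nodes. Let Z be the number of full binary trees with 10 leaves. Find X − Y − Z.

35144796

The non-crossing partitions of [16] form a lattice of size C_16. So X = C_16 = 35357670.
Full binary trees with 13 leaves have 13−1 = 12 internal nodes, so there are C_12 of them. So Y = C_12 = 208012.
A full binary tree with L leaves has L−1 internal nodes and is counted by C_{L−1}; L = 10 gives C_9. So Z = C_9 = 4862.
X − Y − Z = 35357670 − 208012 − 4862 = 35144796.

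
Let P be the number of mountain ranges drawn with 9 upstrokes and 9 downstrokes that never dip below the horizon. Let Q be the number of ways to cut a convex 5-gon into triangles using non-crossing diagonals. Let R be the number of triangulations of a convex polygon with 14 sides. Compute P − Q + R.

212869

Paths of 9 up- and 9 down-steps that never dip below the axis are Dyck paths; their count is C_9. So P = C_9 = 4862.
A convex 5-gon is triangulated into 3 triangles, and the number of such triangulations is the Catalan number C_{5−2} = C_3. So Q = C_3 = 5.
Triangulations of a convex m-gon are counted by C_{m−2}; with m = 14 this is C_12. So R = C_12 = 208012.
P − Q + R = 4862 − 5 + 208012 = 212869.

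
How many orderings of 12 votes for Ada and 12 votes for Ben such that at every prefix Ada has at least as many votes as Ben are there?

208012

Reading a vote for the leader as '(' and for the other as ')' turns such a sequence into a balanced string of 12 pairs, so the count is C_12.
C_12 = C(24,12)/13 = 2704156/13 = 208012.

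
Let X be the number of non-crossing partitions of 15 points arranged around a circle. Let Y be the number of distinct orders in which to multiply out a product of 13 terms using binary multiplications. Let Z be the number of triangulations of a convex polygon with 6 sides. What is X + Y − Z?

9902843

The non-crossing partitions of [15] form a lattice of size C_15. So X = C_15 = 9694845.
Bracketing 13 factors into binary products is counted by C_{13−1} = C_12. So Y = C_12 = 208012.
Triangulations of a convex m-gon are counted by C_{m−2}; with m = 6 this is C_4. So Z = C_4 = 14.
X + Y − Z = 9694845 + 208012 − 14 = 9902843.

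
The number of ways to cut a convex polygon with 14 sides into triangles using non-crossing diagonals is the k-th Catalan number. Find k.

The number of triangulations of a 14-gon is the Catalan number C_12 (index = sides − 2).

12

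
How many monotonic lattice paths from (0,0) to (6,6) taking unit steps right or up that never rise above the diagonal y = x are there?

132

Sub-diagonal monotone paths from (0,0) to (6,6) biject with Dyck paths of semilength 6, giving C_6.
C_6 = 132.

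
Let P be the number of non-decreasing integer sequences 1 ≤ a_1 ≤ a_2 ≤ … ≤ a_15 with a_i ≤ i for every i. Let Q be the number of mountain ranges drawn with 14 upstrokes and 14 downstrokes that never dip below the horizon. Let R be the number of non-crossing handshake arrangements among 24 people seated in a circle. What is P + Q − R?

Such sub-staircase sequences of length n are counted by C_n; here n = 15. So P = C_15 = 9694845.
Dyck paths of semilength n (length 2n) are counted by C_n; here n = 14. So Q = C_14 = 2674440.
With 24 = 2·12 people, non-crossing handshake pairings are non-crossing perfect matchings on a circle, counted by C_12. So R = C_12 = 208012.
P + Q − R = 9694845 + 2674440 − 208012 = 12161273.

12161273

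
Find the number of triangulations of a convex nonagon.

429

The number of triangulations of a 9-gon is the Catalan number C_7 (index = sides − 2).
C_7 = C(14,7)/8 = 3432/8 = 429.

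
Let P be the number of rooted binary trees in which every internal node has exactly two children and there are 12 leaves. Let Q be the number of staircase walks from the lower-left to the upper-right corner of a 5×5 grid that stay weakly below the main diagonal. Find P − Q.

A full binary tree with L leaves has L−1 internal nodes and is counted by C_{L−1}; L = 12 gives C_11. So P = C_11 = 58786.
Monotone paths in an n×n grid that stay weakly below the diagonal are counted by C_n; here n = 5. So Q = C_5 = 42.
P − Q = 58786 − 42 = 58744.

58744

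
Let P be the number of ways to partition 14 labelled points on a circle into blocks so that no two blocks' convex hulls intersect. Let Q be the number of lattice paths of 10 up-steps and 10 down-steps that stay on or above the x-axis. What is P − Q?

The non-crossing partitions of [14] form a lattice of size C_14. So P = C_14 = 2674440.
A Dyck path with 10 up-steps and 10 down-steps has semilength 10, so there are C_10 of them. So Q = C_10 = 16796.
P − Q = 2674440 − 16796 = 2657644.

2657644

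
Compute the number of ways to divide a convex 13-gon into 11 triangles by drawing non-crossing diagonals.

58786

The number of triangulations of a 13-gon is the Catalan number C_11 (index = sides − 2).
C_11 = 58786.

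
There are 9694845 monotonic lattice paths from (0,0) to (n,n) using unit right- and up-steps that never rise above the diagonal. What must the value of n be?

Such diagonal-avoiding paths in an n×n grid are counted by C_n; 9694845 = C_15.

15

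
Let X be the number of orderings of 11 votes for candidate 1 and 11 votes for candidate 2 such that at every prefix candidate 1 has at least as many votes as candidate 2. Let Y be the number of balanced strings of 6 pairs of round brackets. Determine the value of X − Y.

Reading a vote for the leader as '(' and for the other as ')' turns such a sequence into a balanced string of 11 pairs, so the count is C_11. So X = C_11 = 58786.
Balanced strings of n pairs of brackets are counted by C_n; here n = 6. So Y = C_6 = 132.
X − Y = 58786 − 132 = 58654.

58654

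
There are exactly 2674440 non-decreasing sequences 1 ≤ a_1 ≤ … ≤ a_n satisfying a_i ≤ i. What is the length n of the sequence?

14

Such sub-staircase sequences of length n are counted by C_n; 2674440 = C_14.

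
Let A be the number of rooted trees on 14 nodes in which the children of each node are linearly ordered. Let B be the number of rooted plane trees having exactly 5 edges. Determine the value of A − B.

742858

Rooted ordered (plane) trees on m nodes have m−1 edges and are counted by C_{m−1}; m = 14 gives C_13. So A = C_13 = 742900.
Rooted ordered trees with n edges are counted by C_n; here n = 5. So B = C_5 = 42.
A − B = 742900 − 42 = 742858.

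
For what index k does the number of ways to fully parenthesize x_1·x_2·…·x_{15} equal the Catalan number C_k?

14

Parenthesizations of m factors correspond to full binary trees with m leaves, counted by C_{m−1}; m = 15 gives C_14.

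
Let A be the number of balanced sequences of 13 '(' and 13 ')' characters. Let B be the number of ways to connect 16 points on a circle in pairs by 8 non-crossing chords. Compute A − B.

741470

A balanced arrangement of 13 bracket pairs is a Dyck word of semilength 13, so the count is C_13. So A = C_13 = 742900.
Non-crossing perfect matchings of 2n points on a circle are counted by C_n; with 16 points, n = 8. So B = C_8 = 1430.
A − B = 742900 − 1430 = 741470.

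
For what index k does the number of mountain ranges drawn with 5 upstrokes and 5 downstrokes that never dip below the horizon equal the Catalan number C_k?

A Dyck path with 5 up-steps and 5 down-steps has semilength 5, so there are C_5 of them.

5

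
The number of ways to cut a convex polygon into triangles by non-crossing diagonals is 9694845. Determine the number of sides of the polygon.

17

Triangulations of a convex m-gon are counted by C_{m−2}. The Catalan number equal to 9694845 is C_15.
So m − 2 = 15, giving m = 17 sides.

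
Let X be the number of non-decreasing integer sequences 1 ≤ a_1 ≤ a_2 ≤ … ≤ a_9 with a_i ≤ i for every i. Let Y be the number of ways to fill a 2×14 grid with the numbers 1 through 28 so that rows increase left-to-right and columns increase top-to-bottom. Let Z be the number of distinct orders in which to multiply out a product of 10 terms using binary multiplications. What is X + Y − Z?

Such sub-staircase sequences of length n are counted by C_n; here n = 9. So X = C_9 = 4862.
By the hook-length formula (or a Dyck-path bijection), SYT of shape 2×14 number C_14. So Y = C_14 = 2674440.
Parenthesizations of m factors correspond to full binary trees with m leaves, counted by C_{m−1}; m = 10 gives C_9. So Z = C_9 = 4862.
X + Y − Z = 4862 + 2674440 − 4862 = 2674440.

2674440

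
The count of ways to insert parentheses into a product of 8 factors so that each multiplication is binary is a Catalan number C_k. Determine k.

7

Parenthesizations of m factors correspond to full binary trees with m leaves, counted by C_{m−1}; m = 8 gives C_7.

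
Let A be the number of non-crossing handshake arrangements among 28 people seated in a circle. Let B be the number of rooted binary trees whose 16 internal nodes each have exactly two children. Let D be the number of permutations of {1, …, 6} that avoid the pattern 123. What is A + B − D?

38031978

Non-crossing handshake pairings of 2n people are counted by C_n; 28 people gives n = 14. So A = C_14 = 2674440.
The number of full binary trees on 16 internal nodes is the Catalan number C_16. So B = C_16 = 35357670.
For any fixed pattern of length 3, the pattern-avoiding permutations of [6] number C_6. So D = C_6 = 132.
A + B − D = 2674440 + 35357670 − 132 = 38031978.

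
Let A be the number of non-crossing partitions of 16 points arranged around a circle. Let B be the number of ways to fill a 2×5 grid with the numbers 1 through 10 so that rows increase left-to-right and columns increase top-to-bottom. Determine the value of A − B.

35357628

The non-crossing partitions of [16] form a lattice of size C_16. So A = C_16 = 35357670.
By the hook-length formula (or a Dyck-path bijection), SYT of shape 2×5 number C_5. So B = C_5 = 42.
A − B = 35357670 − 42 = 35357628.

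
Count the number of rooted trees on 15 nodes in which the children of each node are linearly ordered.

A rooted plane tree on 15 nodes has 14 edges, and such trees are counted by C_14.
C_14 = C_13 · 2(2·13+1)/(13+2) = 742900 · 54/15 = 2674440.

2674440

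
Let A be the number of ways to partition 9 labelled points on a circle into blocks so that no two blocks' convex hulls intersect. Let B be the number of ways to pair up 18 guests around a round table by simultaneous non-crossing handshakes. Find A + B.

9724

The non-crossing partitions of [9] form a lattice of size C_9. So A = C_9 = 4862.
With 18 = 2·9 people, non-crossing handshake pairings are non-crossing perfect matchings on a circle, counted by C_9. So B = C_9 = 4862.
A + B = 4862 + 4862 = 9724.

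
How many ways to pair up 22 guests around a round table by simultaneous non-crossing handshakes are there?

58786

Non-crossing handshake pairings of 2n people are counted by C_n; 22 people gives n = 11.
C_11 = 58786.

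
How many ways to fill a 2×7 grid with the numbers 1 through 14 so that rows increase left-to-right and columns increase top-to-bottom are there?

Standard Young tableaux of shape 2×n are counted by C_n; here n = 7.
C_7 = C_6 · 2(2·6+1)/(6+2) = 132 · 26/8 = 429.

429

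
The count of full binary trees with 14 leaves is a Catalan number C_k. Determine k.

13

A full binary tree with L leaves has L−1 internal nodes and is counted by C_{L−1}; L = 14 gives C_13.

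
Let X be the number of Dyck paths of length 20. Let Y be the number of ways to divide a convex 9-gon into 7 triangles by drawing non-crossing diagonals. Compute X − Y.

Dyck paths of semilength n (length 2n) are counted by C_n; here n = 10. So X = C_10 = 16796.
A convex 9-gon is triangulated into 7 triangles, and the number of such triangulations is the Catalan number C_{9−2} = C_7. So Y = C_7 = 429.
X − Y = 16796 − 429 = 16367.

16367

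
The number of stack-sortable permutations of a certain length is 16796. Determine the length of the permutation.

Stack-sortable permutations of [n] are counted by C_n. Since C_10 = 16796, the index is 10.

10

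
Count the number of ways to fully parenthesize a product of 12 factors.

58786

Parenthesizations of m factors correspond to full binary trees with m leaves, counted by C_{m−1}; m = 12 gives C_11.
C_11 = C_10 · 2(2·10+1)/(10+2) = 16796 · 42/12 = 58786.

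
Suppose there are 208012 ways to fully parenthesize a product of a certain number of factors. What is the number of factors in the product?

13

Parenthesizations of m factors are counted by C_{m−1}, and C_12 = 208012.
So the index is 12, and the number of factors is 12 + 1 = 13.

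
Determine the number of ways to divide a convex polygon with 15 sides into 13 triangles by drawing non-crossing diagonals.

The number of triangulations of a 15-gon is the Catalan number C_13 (index = sides − 2).
C_13 = C(26,13)/14 = 10400600/14 = 742900.

742900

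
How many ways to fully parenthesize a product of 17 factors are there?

35357670

Bracketing 17 factors into binary products is counted by C_{17−1} = C_16.
C_16 = 35357670.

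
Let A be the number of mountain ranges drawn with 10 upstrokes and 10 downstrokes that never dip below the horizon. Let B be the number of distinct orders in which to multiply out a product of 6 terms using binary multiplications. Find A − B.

16754

Paths of 10 up- and 10 down-steps that never dip below the axis are Dyck paths; their count is C_10. So A = C_10 = 16796.
Bracketing 6 factors into binary products is counted by C_{6−1} = C_5. So B = C_5 = 42.
A − B = 16796 − 42 = 16754.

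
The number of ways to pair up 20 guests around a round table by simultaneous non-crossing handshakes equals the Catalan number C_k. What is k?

With 20 = 2·10 people, non-crossing handshake pairings are non-crossing perfect matchings on a circle, counted by C_10.

10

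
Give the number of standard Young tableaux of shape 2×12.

By the hook-length formula (or a Dyck-path bijection), SYT of shape 2×12 number C_12.
C_12 = C(24,12)/13 = 2704156/13 = 208012.

208012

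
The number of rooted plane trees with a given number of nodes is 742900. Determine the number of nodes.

Rooted ordered trees on m nodes are counted by C_{m−1}, and C_13 = 742900.
So the index is 13, and the number of nodes is 13 + 1 = 14.

14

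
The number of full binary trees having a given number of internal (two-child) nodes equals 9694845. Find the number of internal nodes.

Full binary trees with n internal nodes are counted by C_n; 9694845 = C_15.

15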